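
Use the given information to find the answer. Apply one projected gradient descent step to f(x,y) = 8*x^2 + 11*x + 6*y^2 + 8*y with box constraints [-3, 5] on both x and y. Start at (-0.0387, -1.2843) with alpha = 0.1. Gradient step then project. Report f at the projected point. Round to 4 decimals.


Step 1: Compute gradient at (-0.0387, -1.2843).
grad_x = 2*8*-0.0387 + 11 = 10.3808
grad_y = 2*6*-1.2843 + 8 = -7.4116
Step 2: Gradient step.
x_raw = -0.0387 - 0.1*10.3808 = -1.0768
y_raw = -1.2843 - 0.1*-7.4116 = -0.5431
Step 3: Project onto [-3, 5].
x_proj = clip(-1.0768) = -1.0768
y_proj = clip(-0.5431) = -0.5431
Step 4: Evaluate f.
f(-1.0768, -0.5431) = -5.1441


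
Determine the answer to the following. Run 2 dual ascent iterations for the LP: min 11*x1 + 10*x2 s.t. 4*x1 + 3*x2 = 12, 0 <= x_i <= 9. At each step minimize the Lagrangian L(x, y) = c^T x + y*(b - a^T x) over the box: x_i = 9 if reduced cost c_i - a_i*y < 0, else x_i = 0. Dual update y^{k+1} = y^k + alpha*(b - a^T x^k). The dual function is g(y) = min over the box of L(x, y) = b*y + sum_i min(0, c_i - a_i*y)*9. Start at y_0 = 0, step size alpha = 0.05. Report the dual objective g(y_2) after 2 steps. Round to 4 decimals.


Dual ascent for LP: min 11*x1 + 10*x2, 4*x1 + 3*x2 = 12, 0 <= x_i <= 9
Step 1: y^k = 0.0, reduced costs: (11.0, 10.0)
  x^k = (0.0, 0.0), subgradient = b - a^T x = 12.0
  y^{k+1} = 0.0 + 0.05*12.0 = 0.6
Step 2: y^k = 0.6, reduced costs: (8.6, 8.2)
  x^k = (0.0, 0.0), subgradient = b - a^T x = 12.0
  y^{k+1} = 0.6 + 0.05*12.0 = 1.2
Dual objective at y_2 = 1.2: reduced costs (6.2, 6.4), box minimizer x = (0.0, 0.0)
g(y_2) = b*y + (c1 - a1*y)*x1 + (c2 - a2*y)*x2 = 12*1.2 + 6.2*0.0 + 6.4*0.0 = 14.4 + 0.0 + 0.0 = 14.4


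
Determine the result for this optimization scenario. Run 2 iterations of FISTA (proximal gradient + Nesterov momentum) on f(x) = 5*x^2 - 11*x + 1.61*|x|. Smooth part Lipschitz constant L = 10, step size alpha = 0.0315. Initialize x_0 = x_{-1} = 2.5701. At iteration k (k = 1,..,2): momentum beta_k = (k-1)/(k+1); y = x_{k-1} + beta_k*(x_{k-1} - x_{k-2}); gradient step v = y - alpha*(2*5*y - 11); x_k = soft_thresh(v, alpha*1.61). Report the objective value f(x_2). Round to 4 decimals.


FISTA on f(x) = 5*x^2 - 11*x + 1.61*|x|
L = 10, alpha = 0.0315
Iteration 1: beta = 0.0, y = 2.5701 + 0.0*(2.5701 - 2.5701) = 2.5701
  grad(y) = 14.701, v = y - alpha*grad = 2.107
  prox(v) = soft_thresh(2.107, 0.0507) = 2.0563
Iteration 2: beta = 0.3333, y = 2.0563 + 0.3333*(2.0563 - 2.5701) = 1.885
  grad(y) = 7.8504, v = y - alpha*grad = 1.6378
  prox(v) = soft_thresh(1.6378, 0.0507) = 1.587
f(x_2) = 5*1.587^2 - 11*1.587 + 1.61*|1.587| = -2.3089


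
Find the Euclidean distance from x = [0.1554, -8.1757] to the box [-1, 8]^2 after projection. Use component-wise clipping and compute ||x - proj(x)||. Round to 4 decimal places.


Project each component onto [-1, 8].
clip(0.1554) = 0.1554, clip(-8.1757) = -1.0
Projection = [0.1554, -1.0]
Squared diffs: [0.0, 51.4907]
Distance = sqrt(51.4907) = 7.1757


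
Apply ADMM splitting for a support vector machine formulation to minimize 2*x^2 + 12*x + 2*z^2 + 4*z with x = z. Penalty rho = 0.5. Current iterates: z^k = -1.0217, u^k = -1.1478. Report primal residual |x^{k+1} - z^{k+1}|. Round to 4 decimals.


ADMM iteration with rho = 0.5, z^k = -1.0217, u^k = -1.1478
Step 1: x-update.
Minimize 2*x^2 + 12*x + (0.5/2)*(x + 1.0217 - 1.1478)^2
FOC: (2*2 + 0.5)*x = -12 + 0.5*(-1.0217 + 1.1478)
x^{k+1} = -2.6527
Step 2: z-update.
Minimize 2*z^2 + 4*z + (0.5/2)*(-2.6527 - z - 1.1478)^2
FOC: (2*2 + 0.5)*z = -4 + 0.5*(-2.6527 - 1.1478)
z^{k+1} = -1.3112
Step 3: u-update.
u^{k+1} = -1.1478 - 2.6527 + 1.3112 = -2.4893
Step 4: Primal residual = |-2.6527 + 1.3112| = 1.3415


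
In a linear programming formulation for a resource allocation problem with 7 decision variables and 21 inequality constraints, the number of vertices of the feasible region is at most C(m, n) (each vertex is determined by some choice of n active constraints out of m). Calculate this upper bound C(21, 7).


Each vertex corresponds to some choice of n active constraints out of m, so the number of vertices is at most C(m, n) = m! / (n!(m-n)!).
m = 21, n = 7
Numerator: 21 * 20 * 19 * 18 * 17 * 16 * 15
Denominator: 7! = 5040
C(21, 7) = 116280


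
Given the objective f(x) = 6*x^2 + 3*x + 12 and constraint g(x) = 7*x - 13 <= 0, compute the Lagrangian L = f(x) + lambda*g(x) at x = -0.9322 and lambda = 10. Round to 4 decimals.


Step 1: Evaluate f(x).
f(-0.9322) = 6*(-0.9322)^2 + 3*(-0.9322) + 12 = 14.4174
Step 2: Evaluate g(x).
g(-0.9322) = 7*-0.9322 - 13 = -19.5254
Step 3: Compute Lagrangian.
L = 14.4174 + 10*-19.5254 = -180.8366


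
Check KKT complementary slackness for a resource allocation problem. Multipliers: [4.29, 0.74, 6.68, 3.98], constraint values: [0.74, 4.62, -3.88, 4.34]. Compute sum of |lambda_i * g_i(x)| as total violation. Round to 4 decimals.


KKT complementary slackness check:
lambda_1 * g_1 = 4.29 * 0.74 = 3.1746
lambda_2 * g_2 = 0.74 * 4.62 = 3.4188
lambda_3 * g_3 = 6.68 * -3.88 = -25.9184
lambda_4 * g_4 = 3.98 * 4.34 = 17.2732
Total violation = 3.1746 + 3.4188 + 25.9184 + 17.2732 = 49.785


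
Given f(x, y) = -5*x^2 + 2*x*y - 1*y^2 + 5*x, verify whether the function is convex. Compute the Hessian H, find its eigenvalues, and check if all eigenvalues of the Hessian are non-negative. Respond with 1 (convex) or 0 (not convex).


The Hessian of f(x,y) = -5*x^2 + 2*x*y - 1*y^2 + 5*x is:
H = [[-10, 2], [2, -2]]
Trace = -10 - 2 = -12
Determinant = -10*-2 - (2)^2 = 16
Discriminant = (-12)^2 - 4*16 = 80.0
Eigenvalues: lambda_1 = -10.4721, lambda_2 = -1.5279
The function is not convex.

0


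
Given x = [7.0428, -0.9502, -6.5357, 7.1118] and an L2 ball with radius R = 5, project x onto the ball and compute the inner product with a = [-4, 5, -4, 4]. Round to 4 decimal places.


Step 1: Compute ||x|| (intermediates to 6 decimals).
||x|| = sqrt(7.0428^2 + (-0.9502)^2 + (-6.5357)^2 + 7.1118^2) = 11.991538
Step 2: Project.
Since ||x|| > R, scale = R/||x|| = 5/11.991538 = 0.416961, proj(x) = scale * x
proj(x) = [2.936573, -0.396196, -2.725132, 2.965343]
Step 3: Dot product.
a^T * proj(x) = -4*2.936573 + 5*(-0.396196) - 4*(-2.725132) + 4*2.965343 = 9.0346


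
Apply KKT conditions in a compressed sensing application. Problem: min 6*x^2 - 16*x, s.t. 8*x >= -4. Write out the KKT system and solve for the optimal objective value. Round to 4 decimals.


Step 1: Try lambda = 0 (constraint inactive).
Stationarity: 2*6*x - 16 = 0
x* = 16/(2*6) = 4/3 = 1.3333 (rounded; the exact value 4/3 is used below)
Check constraint: 8*1.3333 = 10.6664 >= -4 -- satisfied.
Step 2: Compute optimal value.
f(x*) = 6*(4/3)^2 - 16*(4/3) = -10.6667


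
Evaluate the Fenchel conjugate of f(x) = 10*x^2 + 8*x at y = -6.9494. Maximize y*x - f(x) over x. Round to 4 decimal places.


f*(y) = sup_x {y*x - a*x^2 - b*x} = sup_x {(y-b)*x - a*x^2}
FOC: (y - b) - 2a*x = 0 => x* = (y - b)/(2a)
x* = (-6.9494 - 8)/(2*10) = -0.7475
f*(-6.9494) = (y-b)^2/(4a) = (-6.9494 - 8)^2/(4*10)
= 223.4846/40 = 5.5871


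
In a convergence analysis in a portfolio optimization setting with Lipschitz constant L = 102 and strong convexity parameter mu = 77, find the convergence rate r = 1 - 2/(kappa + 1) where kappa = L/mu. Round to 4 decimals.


Step 1: Compute the condition number.
kappa = L/mu = 102/77 = 1.3247
Step 2: Compute the convergence rate.
r = 1 - 2/(kappa + 1) = 1 - 2*mu/(L + mu) = (L - mu)/(L + mu) = 25/179 = 0.1397


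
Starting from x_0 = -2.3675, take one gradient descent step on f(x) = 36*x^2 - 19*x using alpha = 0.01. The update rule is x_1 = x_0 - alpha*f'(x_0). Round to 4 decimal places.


We compute the gradient at x_0 and apply the update.
f'(x) = 72*x - 19
f'(-2.3675) = 72*-2.3675 - 19 = -189.46
x_1 = -2.3675 - 0.01*-189.46 = -0.4729


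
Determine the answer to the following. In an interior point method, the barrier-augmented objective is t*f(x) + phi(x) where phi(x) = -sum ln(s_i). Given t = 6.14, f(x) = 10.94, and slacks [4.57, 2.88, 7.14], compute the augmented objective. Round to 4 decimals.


Step 1: Compute log-barrier.
ln values: [1.5195, 1.0578, 1.9657]
phi = -(1.5195 + 1.0578 + 1.9657) = -4.543
Step 2: Compute augmented objective.
t*f(x) = 6.14*10.94 = 67.1716
Total = 67.1716 - 4.543 = 62.6286


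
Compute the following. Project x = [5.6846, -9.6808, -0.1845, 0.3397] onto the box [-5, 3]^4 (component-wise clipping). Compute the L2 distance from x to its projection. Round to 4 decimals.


Project each component onto [-5, 3].
clip(5.6846) = 3.0, clip(-9.6808) = -5.0, clip(-0.1845) = -0.1845, clip(0.3397) = 0.3397
Projection = [3.0, -5.0, -0.1845, 0.3397]
Squared diffs: [7.2071, 21.9099, 0.0, 0.0]
Distance = sqrt(29.117) = 5.396


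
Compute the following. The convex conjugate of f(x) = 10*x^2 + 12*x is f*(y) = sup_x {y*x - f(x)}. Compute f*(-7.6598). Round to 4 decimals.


f*(y) = sup_x {y*x - a*x^2 - b*x} = sup_x {(y-b)*x - a*x^2}
FOC: (y - b) - 2a*x = 0 => x* = (y - b)/(2a)
x* = (-7.6598 - 12)/(2*10) = -0.983
f*(-7.6598) = (y-b)^2/(4a) = (-7.6598 - 12)^2/(4*10)
= 386.5077/40 = 9.6627


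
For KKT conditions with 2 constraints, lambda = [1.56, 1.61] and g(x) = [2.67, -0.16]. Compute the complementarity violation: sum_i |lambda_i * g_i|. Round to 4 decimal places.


KKT complementary slackness check:
lambda_1 * g_1 = 1.56 * 2.67 = 4.1652
lambda_2 * g_2 = 1.61 * -0.16 = -0.2576
Total violation = 4.1652 + 0.2576 = 4.4228


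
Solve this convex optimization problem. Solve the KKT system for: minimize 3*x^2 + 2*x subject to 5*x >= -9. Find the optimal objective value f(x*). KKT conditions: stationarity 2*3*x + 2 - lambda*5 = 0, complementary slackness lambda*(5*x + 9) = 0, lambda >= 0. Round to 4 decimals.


Step 1: Try lambda = 0 (constraint inactive).
Stationarity: 2*3*x + 2 = 0
x* = -2/(2*3) = -1/3 = -0.3333 (rounded; the exact value -1/3 is used below)
Check constraint: 5*-0.3333 = -1.6665 >= -9 -- satisfied.
Step 2: Compute optimal value.
f(x*) = 3*(-1/3)^2 + 2*(-1/3) = -0.3333


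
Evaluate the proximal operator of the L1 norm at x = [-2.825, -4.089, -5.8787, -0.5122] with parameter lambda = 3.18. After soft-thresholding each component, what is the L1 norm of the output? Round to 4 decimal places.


Soft-thresholding with lambda = 3.18:
prox(-2.825) = sign(-2.825)*max(|-2.825| - 3.18, 0) = 0.0
prox(-4.089) = sign(-4.089)*max(|-4.089| - 3.18, 0) = -0.909
prox(-5.8787) = sign(-5.8787)*max(|-5.8787| - 3.18, 0) = -2.6987
prox(-0.5122) = sign(-0.5122)*max(|-0.5122| - 3.18, 0) = 0.0
prox(x) = [0.0, -0.909, -2.6987, 0.0]
||prox(x)||_1 = 0.0 + 0.909 + 2.6987 + 0.0 = 3.6077


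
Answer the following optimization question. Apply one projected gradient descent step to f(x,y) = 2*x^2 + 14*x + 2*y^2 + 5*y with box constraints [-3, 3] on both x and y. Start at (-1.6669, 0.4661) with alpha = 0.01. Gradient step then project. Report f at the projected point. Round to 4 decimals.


Step 1: Compute gradient at (-1.6669, 0.4661).
grad_x = 2*2*-1.6669 + 14 = 7.3324
grad_y = 2*2*0.4661 + 5 = 6.8644
Step 2: Gradient step.
x_raw = -1.6669 - 0.01*7.3324 = -1.7402
y_raw = 0.4661 - 0.01*6.8644 = 0.3975
Step 3: Project onto [-3, 3].
x_proj = clip(-1.7402) = -1.7402
y_proj = clip(0.3975) = 0.3975
Step 4: Evaluate f.
f(-1.7402, 0.3975) = -16.0032


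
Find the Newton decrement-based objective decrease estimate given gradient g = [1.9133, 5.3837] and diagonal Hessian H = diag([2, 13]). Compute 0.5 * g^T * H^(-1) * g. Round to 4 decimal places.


Step 1: H is diagonal, so H^(-1) * g = [0.9567, 0.4141].
Step 2: g^T H^(-1) g = sum_i g_i^2 / H_ii
  = (1.9133)^2/2 + (5.3837)^2/13
  = 1.8304 + 2.2296 = 4.0599
Step 3: Objective decrease = 0.5 * g^T H^(-1) g = 2.03


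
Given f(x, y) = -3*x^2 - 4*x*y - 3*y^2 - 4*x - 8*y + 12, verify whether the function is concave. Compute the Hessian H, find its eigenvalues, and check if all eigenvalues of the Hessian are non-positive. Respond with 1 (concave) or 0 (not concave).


The Hessian of f(x,y) = -3*x^2 - 4*x*y - 3*y^2 - 4*x - 8*y + 12 is:
H = [[-6, -4], [-4, -6]]
Trace = -6 - 6 = -12
Determinant = -6*-6 - (-4)^2 = 20
Discriminant = (-12)^2 - 4*20 = 64.0
Eigenvalues: lambda_1 = -10.0, lambda_2 = -2.0
The function is concave.

1


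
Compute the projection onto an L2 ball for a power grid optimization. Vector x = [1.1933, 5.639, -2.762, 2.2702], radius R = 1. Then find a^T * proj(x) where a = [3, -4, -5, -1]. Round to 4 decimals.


Step 1: Compute ||x|| (intermediates to 6 decimals).
||x|| = sqrt(1.1933^2 + 5.639^2 + (-2.762)^2 + 2.2702^2) = 6.782679
Step 2: Project.
Since ||x|| > R, scale = R/||x|| = 1/6.782679 = 0.147434, proj(x) = scale * x
proj(x) = [0.175933, 0.83138, -0.407213, 0.334705]
Step 3: Dot product.
a^T * proj(x) = 3*0.175933 - 4*0.83138 - 5*(-0.407213) - 1*0.334705 = -1.0964


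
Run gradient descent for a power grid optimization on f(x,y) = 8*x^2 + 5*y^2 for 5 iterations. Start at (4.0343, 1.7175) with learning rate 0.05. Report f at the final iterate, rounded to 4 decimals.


Gradient descent on f(x,y) = 8*x^2 + 5*y^2.
Starting point: (4.0343, 1.7175), alpha = 0.05
Step 1: grad_x = 2*8*4.0343 = 64.5488, grad_y = 2*5*1.7175 = 17.175
  x_1 = 4.0343 - 0.05*64.5488 = 0.8069
  y_1 = 1.7175 - 0.05*17.175 = 0.8588
Step 2: grad_x = 2*8*0.8069 = 12.9098, grad_y = 2*5*0.8588 = 8.5875
  x_2 = 0.8069 - 0.05*12.9098 = 0.1614
  y_2 = 0.8588 - 0.05*8.5875 = 0.4294
Step 3: grad_x = 2*8*0.1614 = 2.582, grad_y = 2*5*0.4294 = 4.2938
  x_3 = 0.1614 - 0.05*2.582 = 0.0323
  y_3 = 0.4294 - 0.05*4.2938 = 0.2147
Step 4: grad_x = 2*8*0.0323 = 0.5164, grad_y = 2*5*0.2147 = 2.1469
  x_4 = 0.0323 - 0.05*0.5164 = 0.0065
  y_4 = 0.2147 - 0.05*2.1469 = 0.1073
Step 5: grad_x = 2*8*0.0065 = 0.1033, grad_y = 2*5*0.1073 = 1.0734
  x_5 = 0.0065 - 0.05*0.1033 = 0.0013
  y_5 = 0.1073 - 0.05*1.0734 = 0.0537
f(0.0013, 0.0537) = 8*0.0013^2 + 5*0.0537^2 = 0.0144


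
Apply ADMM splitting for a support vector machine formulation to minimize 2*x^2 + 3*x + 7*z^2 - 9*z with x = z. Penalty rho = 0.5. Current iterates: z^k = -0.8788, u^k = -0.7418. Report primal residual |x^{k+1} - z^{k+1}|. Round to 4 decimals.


ADMM iteration with rho = 0.5, z^k = -0.8788, u^k = -0.7418
Step 1: x-update.
Minimize 2*x^2 + 3*x + (0.5/2)*(x + 0.8788 - 0.7418)^2
FOC: (2*2 + 0.5)*x = -3 + 0.5*(-0.8788 + 0.7418)
x^{k+1} = -0.6819
Step 2: z-update.
Minimize 7*z^2 - 9*z + (0.5/2)*(-0.6819 - z - 0.7418)^2
FOC: (2*7 + 0.5)*z = 9 + 0.5*(-0.6819 - 0.7418)
z^{k+1} = 0.5716
Step 3: u-update.
u^{k+1} = -0.7418 - 0.6819 - 0.5716 = -1.9953
Step 4: Primal residual = |-0.6819 - 0.5716| = 1.2535


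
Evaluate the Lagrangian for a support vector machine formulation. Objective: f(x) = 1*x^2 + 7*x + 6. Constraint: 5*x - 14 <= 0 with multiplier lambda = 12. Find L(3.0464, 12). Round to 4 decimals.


Step 1: Evaluate f(x).
f(3.0464) = 1*3.0464^2 + 7*3.0464 + 6 = 36.6054
Step 2: Evaluate g(x).
g(3.0464) = 5*3.0464 - 14 = 1.232
Step 3: Compute Lagrangian.
L = 36.6054 + 12*1.232 = 51.3894


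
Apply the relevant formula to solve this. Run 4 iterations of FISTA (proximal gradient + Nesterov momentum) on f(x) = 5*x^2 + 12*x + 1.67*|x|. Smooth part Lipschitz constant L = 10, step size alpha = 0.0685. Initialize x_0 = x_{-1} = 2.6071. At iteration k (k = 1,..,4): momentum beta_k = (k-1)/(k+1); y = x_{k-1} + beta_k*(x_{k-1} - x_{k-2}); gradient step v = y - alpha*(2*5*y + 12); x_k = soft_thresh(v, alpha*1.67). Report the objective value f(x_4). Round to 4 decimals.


FISTA on f(x) = 5*x^2 + 12*x + 1.67*|x|
L = 10, alpha = 0.0685
Iteration 1: beta = 0.0, y = 2.6071 + 0.0*(2.6071 - 2.6071) = 2.6071
  grad(y) = 38.071, v = y - alpha*grad = -0.0008
  prox(v) = soft_thresh(-0.0008, 0.1144) = 0.0
Iteration 2: beta = 0.3333, y = 0.0 + 0.3333*(0.0 - 2.6071) = -0.869
  grad(y) = 3.3097, v = y - alpha*grad = -1.0957
  prox(v) = soft_thresh(-1.0957, 0.1144) = -0.9814
Iteration 3: beta = 0.5, y = -0.9814 + 0.5*(-0.9814 - 0.0) = -1.472
  grad(y) = -2.7203, v = y - alpha*grad = -1.2857
  prox(v) = soft_thresh(-1.2857, 0.1144) = -1.1713
Iteration 4: beta = 0.6, y = -1.1713 + 0.6*(-1.1713 + 0.9814) = -1.2853
  grad(y) = -0.8526, v = y - alpha*grad = -1.2269
  prox(v) = soft_thresh(-1.2269, 0.1144) = -1.1125
f(x_4) = 5*(-1.1125)^2 + 12*(-1.1125) + 1.67*|-1.1125| = -5.3039


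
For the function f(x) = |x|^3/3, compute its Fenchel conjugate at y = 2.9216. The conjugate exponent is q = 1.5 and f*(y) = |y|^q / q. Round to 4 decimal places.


The conjugate exponent q satisfies 1/p + 1/q = 1.
p = 3, so q = 3/(3 - 1) = 1.5
|y|^q = 2.9216^1.5 = 4.9938
f*(2.9216) = 4.9938 / 1.5 = 3.3292


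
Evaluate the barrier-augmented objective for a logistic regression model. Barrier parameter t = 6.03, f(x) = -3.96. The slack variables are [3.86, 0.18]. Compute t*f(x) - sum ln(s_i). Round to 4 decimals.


Step 1: Compute log-barrier.
ln values: [1.3507, -1.7148]
phi = -(1.3507 - 1.7148) = 0.3641
Step 2: Compute augmented objective.
t*f(x) = 6.03*-3.96 = -23.8788
Total = -23.8788 + 0.3641 = -23.5147


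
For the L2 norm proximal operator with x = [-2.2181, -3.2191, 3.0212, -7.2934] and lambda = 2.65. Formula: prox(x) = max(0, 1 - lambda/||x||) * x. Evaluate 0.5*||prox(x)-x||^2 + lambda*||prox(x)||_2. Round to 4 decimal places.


Step 1: Compute ||x||.
||x|| = 8.8093
Step 2: Compute scaling factor.
scale = max(0, 1 - 2.65/8.8093) = 0.6992
Step 3: prox(x) = [-1.5509, -2.2507, 2.1124, -5.0994]
||prox(x)|| = 6.1593
Step 4: Proximal objective.
0.5*||prox-x||^2 = 3.5113
lambda*||prox|| = 16.3221
Total = 19.8334


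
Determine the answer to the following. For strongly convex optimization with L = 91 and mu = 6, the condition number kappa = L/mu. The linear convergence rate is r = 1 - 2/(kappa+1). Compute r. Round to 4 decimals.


Step 1: Compute the condition number.
kappa = L/mu = 91/6 = 15.1667
Step 2: Compute the convergence rate.
r = 1 - 2/(kappa + 1) = 1 - 2*mu/(L + mu) = (L - mu)/(L + mu) = 85/97 = 0.8763


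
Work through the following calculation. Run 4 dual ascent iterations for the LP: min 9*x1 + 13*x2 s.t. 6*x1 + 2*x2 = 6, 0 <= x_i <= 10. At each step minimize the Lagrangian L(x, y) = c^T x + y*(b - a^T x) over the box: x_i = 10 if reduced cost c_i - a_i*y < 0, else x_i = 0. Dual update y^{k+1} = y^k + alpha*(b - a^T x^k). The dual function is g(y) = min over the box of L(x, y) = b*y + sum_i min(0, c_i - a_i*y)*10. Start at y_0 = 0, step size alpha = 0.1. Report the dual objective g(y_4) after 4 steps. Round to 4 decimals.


Dual ascent for LP: min 9*x1 + 13*x2, 6*x1 + 2*x2 = 6, 0 <= x_i <= 10
Step 1: y^k = 0.0, reduced costs: (9.0, 13.0)
  x^k = (0.0, 0.0), subgradient = b - a^T x = 6.0
  y^{k+1} = 0.0 + 0.1*6.0 = 0.6
Step 2: y^k = 0.6, reduced costs: (5.4, 11.8)
  x^k = (0.0, 0.0), subgradient = b - a^T x = 6.0
  y^{k+1} = 0.6 + 0.1*6.0 = 1.2
Step 3: y^k = 1.2, reduced costs: (1.8, 10.6)
  x^k = (0.0, 0.0), subgradient = b - a^T x = 6.0
  y^{k+1} = 1.2 + 0.1*6.0 = 1.8
Step 4: y^k = 1.8, reduced costs: (-1.8, 9.4)
  x^k = (10.0, 0.0), subgradient = b - a^T x = -54.0
  y^{k+1} = 1.8 + 0.1*-54.0 = -3.6
Dual objective at y_4 = -3.6: reduced costs (30.6, 20.2), box minimizer x = (0.0, 0.0)
g(y_4) = b*y + (c1 - a1*y)*x1 + (c2 - a2*y)*x2 = 6*(-3.6) + 30.6*0.0 + 20.2*0.0 = -21.6 + 0.0 + 0.0 = -21.6


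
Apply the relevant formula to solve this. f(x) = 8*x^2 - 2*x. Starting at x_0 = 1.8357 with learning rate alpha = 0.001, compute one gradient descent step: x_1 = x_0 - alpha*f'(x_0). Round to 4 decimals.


We compute the gradient at x_0 and apply the update.
f'(x) = 16*x - 2
f'(1.8357) = 16*1.8357 - 2 = 27.3712
x_1 = 1.8357 - 0.001*27.3712 = 1.8083


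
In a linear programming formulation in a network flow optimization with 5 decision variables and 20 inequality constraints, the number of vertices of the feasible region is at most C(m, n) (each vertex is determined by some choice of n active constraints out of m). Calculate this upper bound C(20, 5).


Each vertex corresponds to some choice of n active constraints out of m, so the number of vertices is at most C(m, n) = m! / (n!(m-n)!).
m = 20, n = 5
Numerator: 20 * 19 * 18 * 17 * 16
Denominator: 5! = 120
C(20, 5) = 15504


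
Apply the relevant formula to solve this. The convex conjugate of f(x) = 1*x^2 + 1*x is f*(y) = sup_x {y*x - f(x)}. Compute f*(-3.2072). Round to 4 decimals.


f*(y) = sup_x {y*x - a*x^2 - b*x} = sup_x {(y-b)*x - a*x^2}
FOC: (y - b) - 2a*x = 0 => x* = (y - b)/(2a)
x* = (-3.2072 - 1)/(2*1) = -2.1036
f*(-3.2072) = (y-b)^2/(4a) = (-3.2072 - 1)^2/(4*1)
= 17.7005/4 = 4.4251


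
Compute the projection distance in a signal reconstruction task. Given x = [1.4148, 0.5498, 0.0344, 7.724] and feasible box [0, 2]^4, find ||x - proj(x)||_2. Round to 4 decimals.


Project each component onto [0, 2].
clip(1.4148) = 1.4148, clip(0.5498) = 0.5498, clip(0.0344) = 0.0344, clip(7.724) = 2.0
Projection = [1.4148, 0.5498, 0.0344, 2.0]
Squared diffs: [0.0, 0.0, 0.0, 32.7642]
Distance = sqrt(32.7642) = 5.724


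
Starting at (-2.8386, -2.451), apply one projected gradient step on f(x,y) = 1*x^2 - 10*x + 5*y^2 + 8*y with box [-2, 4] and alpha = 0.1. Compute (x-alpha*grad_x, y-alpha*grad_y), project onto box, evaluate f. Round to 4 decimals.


Step 1: Compute gradient at (-2.8386, -2.451).
grad_x = 2*1*-2.8386 - 10 = -15.6772
grad_y = 2*5*-2.451 + 8 = -16.51
Step 2: Gradient step.
x_raw = -2.8386 - 0.1*-15.6772 = -1.2709
y_raw = -2.451 - 0.1*-16.51 = -0.8
Step 3: Project onto [-2, 4].
x_proj = clip(-1.2709) = -1.2709
y_proj = clip(-0.8) = -0.8
Step 4: Evaluate f.
f(-1.2709, -0.8) = 11.1239


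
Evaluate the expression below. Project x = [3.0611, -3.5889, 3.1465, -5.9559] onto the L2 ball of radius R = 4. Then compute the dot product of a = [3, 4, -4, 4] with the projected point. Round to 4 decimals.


Step 1: Compute ||x|| (intermediates to 6 decimals).
||x|| = sqrt(3.0611^2 + (-3.5889)^2 + 3.1465^2 + (-5.9559)^2) = 8.223366
Step 2: Project.
Since ||x|| > R, scale = R/||x|| = 4/8.223366 = 0.486419, proj(x) = scale * x
proj(x) = [1.488977, -1.745709, 1.530517, -2.897063]
Step 3: Dot product.
a^T * proj(x) = 3*1.488977 + 4*(-1.745709) - 4*1.530517 + 4*(-2.897063) = -20.2262


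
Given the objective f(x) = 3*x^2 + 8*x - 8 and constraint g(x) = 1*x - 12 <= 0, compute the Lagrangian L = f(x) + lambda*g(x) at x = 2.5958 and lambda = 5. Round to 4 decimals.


Step 1: Evaluate f(x).
f(2.5958) = 3*2.5958^2 + 8*2.5958 - 8 = 32.9809
Step 2: Evaluate g(x).
g(2.5958) = 1*2.5958 - 12 = -9.4042
Step 3: Compute Lagrangian.
L = 32.9809 + 5*-9.4042 = -14.0401


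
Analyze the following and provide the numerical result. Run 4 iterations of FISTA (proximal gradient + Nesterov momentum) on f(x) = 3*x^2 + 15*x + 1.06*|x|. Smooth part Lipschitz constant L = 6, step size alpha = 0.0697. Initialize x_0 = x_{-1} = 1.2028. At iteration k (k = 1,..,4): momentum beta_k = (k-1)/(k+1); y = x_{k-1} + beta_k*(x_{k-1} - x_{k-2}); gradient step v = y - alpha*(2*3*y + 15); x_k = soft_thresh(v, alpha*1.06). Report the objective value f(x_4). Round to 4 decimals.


FISTA on f(x) = 3*x^2 + 15*x + 1.06*|x|
L = 6, alpha = 0.0697
Iteration 1: beta = 0.0, y = 1.2028 + 0.0*(1.2028 - 1.2028) = 1.2028
  grad(y) = 22.2168, v = y - alpha*grad = -0.3457
  prox(v) = soft_thresh(-0.3457, 0.0739) = -0.2718
Iteration 2: beta = 0.3333, y = -0.2718 + 0.3333*(-0.2718 - 1.2028) = -0.7634
  grad(y) = 10.4198, v = y - alpha*grad = -1.4896
  prox(v) = soft_thresh(-1.4896, 0.0739) = -1.4157
Iteration 3: beta = 0.5, y = -1.4157 + 0.5*(-1.4157 + 0.2718) = -1.9877
  grad(y) = 3.0738, v = y - alpha*grad = -2.2019
  prox(v) = soft_thresh(-2.2019, 0.0739) = -2.1281
Iteration 4: beta = 0.6, y = -2.1281 + 0.6*(-2.1281 + 1.4157) = -2.5555
  grad(y) = -0.3327, v = y - alpha*grad = -2.5323
  prox(v) = soft_thresh(-2.5323, 0.0739) = -2.4584
f(x_4) = 3*(-2.4584)^2 + 15*(-2.4584) + 1.06*|-2.4584| = -16.1389


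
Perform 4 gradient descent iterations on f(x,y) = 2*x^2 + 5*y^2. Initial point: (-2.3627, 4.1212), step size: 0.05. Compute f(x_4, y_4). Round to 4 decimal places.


Gradient descent on f(x,y) = 2*x^2 + 5*y^2.
Starting point: (-2.3627, 4.1212), alpha = 0.05
Step 1: grad_x = 2*2*-2.3627 = -9.4508, grad_y = 2*5*4.1212 = 41.212
  x_1 = -2.3627 - 0.05*-9.4508 = -1.8902
  y_1 = 4.1212 - 0.05*41.212 = 2.0606
Step 2: grad_x = 2*2*-1.8902 = -7.5606, grad_y = 2*5*2.0606 = 20.606
  x_2 = -1.8902 - 0.05*-7.5606 = -1.5121
  y_2 = 2.0606 - 0.05*20.606 = 1.0303
Step 3: grad_x = 2*2*-1.5121 = -6.0485, grad_y = 2*5*1.0303 = 10.303
  x_3 = -1.5121 - 0.05*-6.0485 = -1.2097
  y_3 = 1.0303 - 0.05*10.303 = 0.5152
Step 4: grad_x = 2*2*-1.2097 = -4.8388, grad_y = 2*5*0.5152 = 5.1515
  x_4 = -1.2097 - 0.05*-4.8388 = -0.9678
  y_4 = 0.5152 - 0.05*5.1515 = 0.2576
f(-0.9678, 0.2576) = 2*(-0.9678)^2 + 5*0.2576^2 = 2.2049


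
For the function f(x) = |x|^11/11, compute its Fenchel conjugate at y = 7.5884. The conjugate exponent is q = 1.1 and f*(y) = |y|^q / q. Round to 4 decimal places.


The conjugate exponent q satisfies 1/p + 1/q = 1.
p = 11, so q = 11/(11 - 1) = 1.1
|y|^q = 7.5884^1.1 = 9.2932
f*(7.5884) = 9.2932 / 1.1 = 8.4484


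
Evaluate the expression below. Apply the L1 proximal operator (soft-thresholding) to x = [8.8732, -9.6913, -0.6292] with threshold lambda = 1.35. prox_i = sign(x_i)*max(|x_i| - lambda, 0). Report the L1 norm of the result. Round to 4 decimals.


Soft-thresholding with lambda = 1.35:
prox(8.8732) = sign(8.8732)*max(|8.8732| - 1.35, 0) = 7.5232
prox(-9.6913) = sign(-9.6913)*max(|-9.6913| - 1.35, 0) = -8.3413
prox(-0.6292) = sign(-0.6292)*max(|-0.6292| - 1.35, 0) = 0.0
prox(x) = [7.5232, -8.3413, 0.0]
||prox(x)||_1 = 7.5232 + 8.3413 + 0.0 = 15.8645


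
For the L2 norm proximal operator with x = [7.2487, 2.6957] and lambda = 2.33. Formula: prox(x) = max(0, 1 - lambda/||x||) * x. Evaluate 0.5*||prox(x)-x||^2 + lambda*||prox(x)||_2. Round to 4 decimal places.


Step 1: Compute ||x||.
||x|| = 7.7337
Step 2: Compute scaling factor.
scale = max(0, 1 - 2.33/7.7337) = 0.6987
Step 3: prox(x) = [5.0648, 1.8835]
||prox(x)|| = 5.4037
Step 4: Proximal objective.
0.5*||prox-x||^2 = 2.7145
lambda*||prox|| = 12.5906
Total = 15.3051


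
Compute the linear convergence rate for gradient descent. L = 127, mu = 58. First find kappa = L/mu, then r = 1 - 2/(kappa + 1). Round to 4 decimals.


Step 1: Compute the condition number.
kappa = L/mu = 127/58 = 2.1897
Step 2: Compute the convergence rate.
r = 1 - 2/(kappa + 1) = 1 - 2*mu/(L + mu) = (L - mu)/(L + mu) = 69/185 = 0.373


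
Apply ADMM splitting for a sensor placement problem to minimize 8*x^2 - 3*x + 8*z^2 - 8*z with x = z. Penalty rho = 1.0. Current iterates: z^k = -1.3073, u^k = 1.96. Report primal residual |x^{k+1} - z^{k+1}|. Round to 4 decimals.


ADMM iteration with rho = 1.0, z^k = -1.3073, u^k = 1.96
Step 1: x-update.
Minimize 8*x^2 - 3*x + (1.0/2)*(x + 1.3073 + 1.96)^2
FOC: (2*8 + 1.0)*x = 3 + 1.0*(-1.3073 - 1.96)
x^{k+1} = -0.0157
Step 2: z-update.
Minimize 8*z^2 - 8*z + (1.0/2)*(-0.0157 - z + 1.96)^2
FOC: (2*8 + 1.0)*z = 8 + 1.0*(-0.0157 + 1.96)
z^{k+1} = 0.585
Step 3: u-update.
u^{k+1} = 1.96 - 0.0157 - 0.585 = 1.3593
Step 4: Primal residual = |-0.0157 - 0.585| = 0.6007


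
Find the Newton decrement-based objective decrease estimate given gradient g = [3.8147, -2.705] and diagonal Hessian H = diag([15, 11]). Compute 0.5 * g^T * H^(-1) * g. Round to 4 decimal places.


Step 1: H is diagonal, so H^(-1) * g = [0.2543, -0.2459].
Step 2: g^T H^(-1) g = sum_i g_i^2 / H_ii
  = (3.8147)^2/15 + (-2.705)^2/11
  = 0.9701 + 0.6652 = 1.6353
Step 3: Objective decrease = 0.5 * g^T H^(-1) g = 0.8177


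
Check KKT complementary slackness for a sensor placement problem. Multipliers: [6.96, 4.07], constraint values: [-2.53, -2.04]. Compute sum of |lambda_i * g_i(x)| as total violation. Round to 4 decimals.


KKT complementary slackness check:
lambda_1 * g_1 = 6.96 * -2.53 = -17.6088
lambda_2 * g_2 = 4.07 * -2.04 = -8.3028
Total violation = 17.6088 + 8.3028 = 25.9116


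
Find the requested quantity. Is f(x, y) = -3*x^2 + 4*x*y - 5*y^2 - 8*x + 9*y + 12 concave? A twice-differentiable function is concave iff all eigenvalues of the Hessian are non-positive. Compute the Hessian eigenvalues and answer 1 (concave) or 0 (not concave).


The Hessian of f(x,y) = -3*x^2 + 4*x*y - 5*y^2 - 8*x + 9*y + 12 is:
H = [[-6, 4], [4, -10]]
Trace = -6 - 10 = -16
Determinant = -6*-10 - (4)^2 = 44
Discriminant = (-16)^2 - 4*44 = 80.0
Eigenvalues: lambda_1 = -12.4721, lambda_2 = -3.5279
The function is concave.

1


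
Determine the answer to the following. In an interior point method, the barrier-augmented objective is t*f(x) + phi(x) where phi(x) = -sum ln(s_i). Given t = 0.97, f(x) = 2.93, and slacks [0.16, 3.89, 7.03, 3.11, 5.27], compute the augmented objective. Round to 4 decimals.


Step 1: Compute log-barrier.
ln values: [-1.8326, 1.3584, 1.9502, 1.1346, 1.662]
phi = -(-1.8326 + 1.3584 + 1.9502 + 1.1346 + 1.662) = -4.2727
Step 2: Compute augmented objective.
t*f(x) = 0.97*2.93 = 2.8421
Total = 2.8421 - 4.2727 = -1.4306


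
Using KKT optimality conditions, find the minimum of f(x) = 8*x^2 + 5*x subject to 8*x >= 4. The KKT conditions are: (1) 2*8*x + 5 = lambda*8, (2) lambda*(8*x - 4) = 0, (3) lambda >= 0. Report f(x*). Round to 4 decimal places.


Step 1: Try lambda = 0 (constraint inactive).
x_unc = -5/(2*8) = -0.3125
Check: 8*-0.3125 = -2.5 < 4 -- violated!
Step 2: Constraint must be active: 8*x = 4
x* = 4/8 = 0.5
lambda = (2*8*0.5 + 5)/8 = 1.625
Step 3: Compute optimal value.
f(x*) = 8*0.5^2 + 5*0.5 = 4.5


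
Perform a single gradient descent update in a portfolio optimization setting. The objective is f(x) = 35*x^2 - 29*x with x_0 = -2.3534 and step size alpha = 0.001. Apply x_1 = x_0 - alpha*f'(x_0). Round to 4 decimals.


We compute the gradient at x_0 and apply the update.
f'(x) = 70*x - 29
f'(-2.3534) = 70*-2.3534 - 29 = -193.738
x_1 = -2.3534 - 0.001*-193.738 = -2.1597


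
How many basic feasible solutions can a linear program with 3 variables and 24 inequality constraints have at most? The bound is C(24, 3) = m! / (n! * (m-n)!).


Each vertex corresponds to some choice of n active constraints out of m, so the number of vertices is at most C(m, n) = m! / (n!(m-n)!).
m = 24, n = 3
Numerator: 24 * 23 * 22
Denominator: 3! = 6
C(24, 3) = 2024


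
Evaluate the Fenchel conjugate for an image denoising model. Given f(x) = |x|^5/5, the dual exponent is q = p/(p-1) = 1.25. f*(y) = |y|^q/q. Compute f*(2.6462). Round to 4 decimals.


The conjugate exponent q satisfies 1/p + 1/q = 1.
p = 5, so q = 5/(5 - 1) = 1.25
|y|^q = 2.6462^1.25 = 3.375
f*(2.6462) = 3.375 / 1.25 = 2.7


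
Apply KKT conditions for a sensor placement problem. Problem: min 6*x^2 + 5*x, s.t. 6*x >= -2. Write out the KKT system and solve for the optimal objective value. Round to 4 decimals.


Step 1: Try lambda = 0 (constraint inactive).
x_unc = -5/(2*6) = -0.4167
Check: 6*-0.4167 = -2.5002 < -2 -- violated!
Step 2: Constraint must be active: 6*x = -2
x* = -2/6 = -1/3 = -0.3333 (rounded; the exact value -1/3 is used below)
lambda = (2*6*(-1/3) + 5)/6 = 0.1667
Step 3: Compute optimal value.
f(x*) = 6*(-1/3)^2 + 5*(-1/3) = -1.0


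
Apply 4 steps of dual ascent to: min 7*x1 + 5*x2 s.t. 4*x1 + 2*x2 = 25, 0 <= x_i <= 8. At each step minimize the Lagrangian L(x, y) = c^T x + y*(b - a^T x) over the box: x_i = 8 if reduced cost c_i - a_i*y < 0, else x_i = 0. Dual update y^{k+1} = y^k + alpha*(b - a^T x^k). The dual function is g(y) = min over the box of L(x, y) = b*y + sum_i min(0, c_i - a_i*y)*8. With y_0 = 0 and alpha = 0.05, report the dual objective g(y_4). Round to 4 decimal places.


Dual ascent for LP: min 7*x1 + 5*x2, 4*x1 + 2*x2 = 25, 0 <= x_i <= 8
Step 1: y^k = 0.0, reduced costs: (7.0, 5.0)
  x^k = (0.0, 0.0), subgradient = b - a^T x = 25.0
  y^{k+1} = 0.0 + 0.05*25.0 = 1.25
Step 2: y^k = 1.25, reduced costs: (2.0, 2.5)
  x^k = (0.0, 0.0), subgradient = b - a^T x = 25.0
  y^{k+1} = 1.25 + 0.05*25.0 = 2.5
Step 3: y^k = 2.5, reduced costs: (-3.0, 0.0)
  x^k = (8.0, 0.0), subgradient = b - a^T x = -7.0
  y^{k+1} = 2.5 + 0.05*-7.0 = 2.15
Step 4: y^k = 2.15, reduced costs: (-1.6, 0.7)
  x^k = (8.0, 0.0), subgradient = b - a^T x = -7.0
  y^{k+1} = 2.15 + 0.05*-7.0 = 1.8
Dual objective at y_4 = 1.8: reduced costs (-0.2, 1.4), box minimizer x = (8.0, 0.0)
g(y_4) = b*y + (c1 - a1*y)*x1 + (c2 - a2*y)*x2 = 25*1.8 + (-0.2)*8.0 + 1.4*0.0 = 45.0 - 1.6 + 0.0 = 43.4


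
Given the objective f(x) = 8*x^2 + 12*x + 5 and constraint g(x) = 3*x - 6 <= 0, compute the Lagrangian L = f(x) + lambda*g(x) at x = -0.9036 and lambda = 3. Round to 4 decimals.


Step 1: Evaluate f(x).
f(-0.9036) = 8*(-0.9036)^2 + 12*(-0.9036) + 5 = 0.6887
Step 2: Evaluate g(x).
g(-0.9036) = 3*-0.9036 - 6 = -8.7108
Step 3: Compute Lagrangian.
L = 0.6887 + 3*-8.7108 = -25.4437


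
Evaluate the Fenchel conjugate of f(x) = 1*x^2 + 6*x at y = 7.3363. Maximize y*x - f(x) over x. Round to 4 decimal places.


f*(y) = sup_x {y*x - a*x^2 - b*x} = sup_x {(y-b)*x - a*x^2}
FOC: (y - b) - 2a*x = 0 => x* = (y - b)/(2a)
x* = (7.3363 - 6)/(2*1) = 0.6682
f*(7.3363) = (y-b)^2/(4a) = (7.3363 - 6)^2/(4*1)
= 1.7857/4 = 0.4464


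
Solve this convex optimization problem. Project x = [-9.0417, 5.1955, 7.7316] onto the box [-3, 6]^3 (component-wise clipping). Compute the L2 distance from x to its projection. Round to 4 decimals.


Project each component onto [-3, 6].
clip(-9.0417) = -3.0, clip(5.1955) = 5.1955, clip(7.7316) = 6.0
Projection = [-3.0, 5.1955, 6.0]
Squared diffs: [36.5021, 0.0, 2.9984]
Distance = sqrt(39.5005) = 6.2849


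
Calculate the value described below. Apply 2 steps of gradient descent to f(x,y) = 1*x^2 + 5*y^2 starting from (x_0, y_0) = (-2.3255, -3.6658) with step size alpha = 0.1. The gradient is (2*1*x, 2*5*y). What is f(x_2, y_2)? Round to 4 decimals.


Gradient descent on f(x,y) = 1*x^2 + 5*y^2.
Starting point: (-2.3255, -3.6658), alpha = 0.1
Step 1: grad_x = 2*1*-2.3255 = -4.651, grad_y = 2*5*-3.6658 = -36.658
  x_1 = -2.3255 - 0.1*-4.651 = -1.8604
  y_1 = -3.6658 - 0.1*-36.658 = 0.0
Step 2: grad_x = 2*1*-1.8604 = -3.7208, grad_y = 2*5*0.0 = 0.0
  x_2 = -1.8604 - 0.1*-3.7208 = -1.4883
  y_2 = 0.0 - 0.1*0.0 = 0.0
f(-1.4883, 0.0) = 1*(-1.4883)^2 + 5*0.0^2 = 2.2151


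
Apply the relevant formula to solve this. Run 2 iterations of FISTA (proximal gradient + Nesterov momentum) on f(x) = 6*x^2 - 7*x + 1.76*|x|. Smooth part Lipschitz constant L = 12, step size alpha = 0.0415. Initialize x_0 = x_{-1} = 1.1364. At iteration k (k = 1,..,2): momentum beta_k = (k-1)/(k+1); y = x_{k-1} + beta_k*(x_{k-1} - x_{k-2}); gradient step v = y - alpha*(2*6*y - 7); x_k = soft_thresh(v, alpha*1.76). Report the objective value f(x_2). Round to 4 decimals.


FISTA on f(x) = 6*x^2 - 7*x + 1.76*|x|
L = 12, alpha = 0.0415
Iteration 1: beta = 0.0, y = 1.1364 + 0.0*(1.1364 - 1.1364) = 1.1364
  grad(y) = 6.6368, v = y - alpha*grad = 0.861
  prox(v) = soft_thresh(0.861, 0.073) = 0.7879
Iteration 2: beta = 0.3333, y = 0.7879 + 0.3333*(0.7879 - 1.1364) = 0.6718
  grad(y) = 1.0613, v = y - alpha*grad = 0.6277
  prox(v) = soft_thresh(0.6277, 0.073) = 0.5547
f(x_2) = 6*0.5547^2 - 7*0.5547 + 1.76*|0.5547| = -1.0605


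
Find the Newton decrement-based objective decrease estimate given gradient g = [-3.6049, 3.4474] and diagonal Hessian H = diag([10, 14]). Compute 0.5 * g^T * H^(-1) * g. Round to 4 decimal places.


Step 1: H is diagonal, so H^(-1) * g = [-0.3605, 0.2462].
Step 2: g^T H^(-1) g = sum_i g_i^2 / H_ii
  = (-3.6049)^2/10 + (3.4474)^2/14
  = 1.2995 + 0.8489 = 2.1484
Step 3: Objective decrease = 0.5 * g^T H^(-1) g = 1.0742


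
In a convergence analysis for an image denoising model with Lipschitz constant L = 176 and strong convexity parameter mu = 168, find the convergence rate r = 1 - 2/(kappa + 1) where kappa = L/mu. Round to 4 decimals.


Step 1: Compute the condition number.
kappa = L/mu = 176/168 = 1.0476
Step 2: Compute the convergence rate.
r = 1 - 2/(kappa + 1) = 1 - 2*mu/(L + mu) = (L - mu)/(L + mu) = 8/344 = 0.0233


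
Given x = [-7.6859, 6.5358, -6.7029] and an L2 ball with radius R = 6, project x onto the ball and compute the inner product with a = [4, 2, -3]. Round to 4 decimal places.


Step 1: Compute ||x|| (intermediates to 6 decimals).
||x|| = sqrt((-7.6859)^2 + 6.5358^2 + (-6.7029)^2) = 12.112746
Step 2: Project.
Since ||x|| > R, scale = R/||x|| = 6/12.112746 = 0.495346, proj(x) = scale * x
proj(x) = [-3.80718, 3.237482, -3.320255]
Step 3: Dot product.
a^T * proj(x) = 4*(-3.80718) + 2*3.237482 - 3*(-3.320255) = 1.207


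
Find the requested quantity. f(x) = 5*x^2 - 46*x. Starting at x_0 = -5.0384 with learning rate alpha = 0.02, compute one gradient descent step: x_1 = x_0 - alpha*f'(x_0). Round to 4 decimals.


We compute the gradient at x_0 and apply the update.
f'(x) = 10*x - 46
f'(-5.0384) = 10*-5.0384 - 46 = -96.384
x_1 = -5.0384 - 0.02*-96.384 = -3.1107


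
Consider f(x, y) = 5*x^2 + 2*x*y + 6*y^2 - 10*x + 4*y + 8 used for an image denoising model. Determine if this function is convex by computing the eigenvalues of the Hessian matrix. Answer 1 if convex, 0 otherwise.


The Hessian of f(x,y) = 5*x^2 + 2*x*y + 6*y^2 - 10*x + 4*y + 8 is:
H = [[10, 2], [2, 12]]
Trace = 10 + 12 = 22
Determinant = 10*12 - (2)^2 = 116
Discriminant = (22)^2 - 4*116 = 20.0
Eigenvalues: lambda_1 = 8.7639, lambda_2 = 13.2361
The function is convex.

1


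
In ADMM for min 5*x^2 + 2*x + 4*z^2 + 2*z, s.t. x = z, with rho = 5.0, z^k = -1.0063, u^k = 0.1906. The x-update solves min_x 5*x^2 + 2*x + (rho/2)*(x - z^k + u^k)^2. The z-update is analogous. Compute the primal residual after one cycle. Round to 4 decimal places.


ADMM iteration with rho = 5.0, z^k = -1.0063, u^k = 0.1906
Step 1: x-update.
Minimize 5*x^2 + 2*x + (5.0/2)*(x + 1.0063 + 0.1906)^2
FOC: (2*5 + 5.0)*x = -2 + 5.0*(-1.0063 - 0.1906)
x^{k+1} = -0.5323
Step 2: z-update.
Minimize 4*z^2 + 2*z + (5.0/2)*(-0.5323 - z + 0.1906)^2
FOC: (2*4 + 5.0)*z = -2 + 5.0*(-0.5323 + 0.1906)
z^{k+1} = -0.2853
Step 3: u-update.
u^{k+1} = 0.1906 - 0.5323 + 0.2853 = -0.0564
Step 4: Primal residual = |-0.5323 + 0.2853| = 0.247


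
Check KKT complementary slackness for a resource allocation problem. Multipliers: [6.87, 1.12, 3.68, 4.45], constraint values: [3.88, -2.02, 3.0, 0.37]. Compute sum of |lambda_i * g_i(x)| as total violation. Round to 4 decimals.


KKT complementary slackness check:
lambda_1 * g_1 = 6.87 * 3.88 = 26.6556
lambda_2 * g_2 = 1.12 * -2.02 = -2.2624
lambda_3 * g_3 = 3.68 * 3.0 = 11.04
lambda_4 * g_4 = 4.45 * 0.37 = 1.6465
Total violation = 26.6556 + 2.2624 + 11.04 + 1.6465 = 41.6045


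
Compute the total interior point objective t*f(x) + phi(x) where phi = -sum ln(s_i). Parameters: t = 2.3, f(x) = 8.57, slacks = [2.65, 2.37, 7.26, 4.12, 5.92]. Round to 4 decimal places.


Step 1: Compute log-barrier.
ln values: [0.9746, 0.8629, 1.9824, 1.4159, 1.7783]
phi = -(0.9746 + 0.8629 + 1.9824 + 1.4159 + 1.7783) = -7.014
Step 2: Compute augmented objective.
t*f(x) = 2.3*8.57 = 19.711
Total = 19.711 - 7.014 = 12.697


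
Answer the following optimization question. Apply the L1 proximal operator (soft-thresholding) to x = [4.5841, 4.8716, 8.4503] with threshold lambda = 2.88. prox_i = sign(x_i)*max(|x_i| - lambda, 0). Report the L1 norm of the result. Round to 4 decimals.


Soft-thresholding with lambda = 2.88:
prox(4.5841) = sign(4.5841)*max(|4.5841| - 2.88, 0) = 1.7041
prox(4.8716) = sign(4.8716)*max(|4.8716| - 2.88, 0) = 1.9916
prox(8.4503) = sign(8.4503)*max(|8.4503| - 2.88, 0) = 5.5703
prox(x) = [1.7041, 1.9916, 5.5703]
||prox(x)||_1 = 1.7041 + 1.9916 + 5.5703 = 9.266


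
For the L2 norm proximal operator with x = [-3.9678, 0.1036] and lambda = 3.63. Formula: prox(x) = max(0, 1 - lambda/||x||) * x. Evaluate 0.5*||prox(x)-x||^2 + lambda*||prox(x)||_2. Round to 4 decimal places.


Step 1: Compute ||x||.
||x|| = 3.9692
Step 2: Compute scaling factor.
scale = max(0, 1 - 3.63/3.9692) = 0.0854
Step 3: prox(x) = [-0.339, 0.0089]
||prox(x)|| = 0.3392
Step 4: Proximal objective.
0.5*||prox-x||^2 = 6.5885
lambda*||prox|| = 1.2313
Total = 7.8196


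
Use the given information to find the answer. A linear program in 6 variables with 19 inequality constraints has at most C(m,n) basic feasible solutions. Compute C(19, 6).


Each vertex corresponds to some choice of n active constraints out of m, so the number of vertices is at most C(m, n) = m! / (n!(m-n)!).
m = 19, n = 6
Numerator: 19 * 18 * 17 * 16 * 15 * 14
Denominator: 6! = 720
C(19, 6) = 27132
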